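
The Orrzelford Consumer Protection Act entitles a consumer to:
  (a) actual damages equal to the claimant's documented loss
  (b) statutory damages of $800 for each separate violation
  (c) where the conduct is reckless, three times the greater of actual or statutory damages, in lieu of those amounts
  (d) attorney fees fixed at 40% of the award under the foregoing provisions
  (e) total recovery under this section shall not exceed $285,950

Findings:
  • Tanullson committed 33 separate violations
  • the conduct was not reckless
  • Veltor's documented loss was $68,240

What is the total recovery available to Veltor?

Total recovery: $132,496

Statutory damages: 33 × $800 = $26,400
Conduct not reckless: the in-lieu enhancement does not apply.
Actual plus statutory damages: $68,240 + $26,400 = $94,640
Attorney fees: 40% of $94,640 = $37,856
Total before cap: $94,640 + $37,856 = $132,496
Cap at $285,950: $132,496 is within the cap, no reduction.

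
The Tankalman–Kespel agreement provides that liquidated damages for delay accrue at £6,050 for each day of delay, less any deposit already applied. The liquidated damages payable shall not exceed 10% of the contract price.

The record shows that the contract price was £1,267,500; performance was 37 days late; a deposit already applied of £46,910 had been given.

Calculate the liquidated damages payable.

Per-day damages: 37 × £6,050 = £223,850
Less deposit already applied: £223,850 − £46,910 = £176,940
Cap: 10% of £1,267,500 = £126,750
Cap at £126,750: £176,940 exceeds the cap → £126,750

£126,750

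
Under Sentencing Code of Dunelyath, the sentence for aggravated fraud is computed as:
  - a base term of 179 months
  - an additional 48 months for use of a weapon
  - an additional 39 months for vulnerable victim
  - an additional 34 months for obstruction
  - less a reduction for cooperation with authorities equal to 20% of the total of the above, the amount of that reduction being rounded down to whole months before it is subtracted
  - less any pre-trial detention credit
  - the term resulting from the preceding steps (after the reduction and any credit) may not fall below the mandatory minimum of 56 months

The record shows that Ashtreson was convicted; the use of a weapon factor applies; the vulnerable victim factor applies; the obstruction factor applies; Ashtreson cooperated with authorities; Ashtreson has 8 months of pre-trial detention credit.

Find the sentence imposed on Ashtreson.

232 months

Use of a weapon enhancement: +48 months
Vulnerable victim enhancement: +39 months
Obstruction enhancement: +34 months
Adjusted term: 179 months + 48 months + 39 months + 34 months = 300 months
Cooperation with authorities reduction: 20% of 300 months = 60 months (rounded down)
After reduction: 300 − 60 = 240 months
Less pre-trial detention credit: 240 months − 8 months = 232 months
Minimum 56 months: 232 months meets the minimum, no increase.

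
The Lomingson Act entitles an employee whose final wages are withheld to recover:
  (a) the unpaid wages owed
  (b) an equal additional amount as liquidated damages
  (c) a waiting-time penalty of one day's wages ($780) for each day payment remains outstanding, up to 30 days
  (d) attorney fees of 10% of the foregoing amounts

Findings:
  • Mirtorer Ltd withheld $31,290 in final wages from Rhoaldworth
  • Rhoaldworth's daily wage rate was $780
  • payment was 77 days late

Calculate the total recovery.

$94,578

Liquidated damages (equal amount): $31,290
Penalty days: min(77, 30) = 30
Waiting-time penalty: 30 × $780 = $23,400
Subtotal: $31,290 + $31,290 + $23,400 = $85,980
Attorney fees: 10% of $85,980 = $8,598
Total award: $85,980 + $8,598 = $94,578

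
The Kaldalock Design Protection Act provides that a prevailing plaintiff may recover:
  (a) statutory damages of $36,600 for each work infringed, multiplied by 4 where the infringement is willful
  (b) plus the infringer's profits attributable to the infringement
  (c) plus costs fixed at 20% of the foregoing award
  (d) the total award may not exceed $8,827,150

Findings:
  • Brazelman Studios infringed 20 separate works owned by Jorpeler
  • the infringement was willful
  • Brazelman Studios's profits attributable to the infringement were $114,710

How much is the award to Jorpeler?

$3,651,252

Statutory damages: 20 × $36,600 = $732,000
Multiplied by 4: 4 × $732,000 = $2,928,000
Combined award: $2,928,000 + $114,710 = $3,042,710
Costs: 20% of $3,042,710 = $608,542
Award plus costs: $3,042,710 + $608,542 = $3,651,252
Cap at $8,827,150: $3,651,252 is within the cap, no reduction.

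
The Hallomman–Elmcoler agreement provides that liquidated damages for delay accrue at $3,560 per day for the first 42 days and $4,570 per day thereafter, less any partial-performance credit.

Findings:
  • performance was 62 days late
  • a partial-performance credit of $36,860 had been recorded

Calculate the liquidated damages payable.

First 42 days: 42 × $3,560 = $149,520
Remaining days: (62 − 42) × $4,570 = $91,400
Accrued per-day damages: $149,520 + $91,400 = $240,920
Less partial-performance credit: $240,920 − $36,860 = $204,060

$204,060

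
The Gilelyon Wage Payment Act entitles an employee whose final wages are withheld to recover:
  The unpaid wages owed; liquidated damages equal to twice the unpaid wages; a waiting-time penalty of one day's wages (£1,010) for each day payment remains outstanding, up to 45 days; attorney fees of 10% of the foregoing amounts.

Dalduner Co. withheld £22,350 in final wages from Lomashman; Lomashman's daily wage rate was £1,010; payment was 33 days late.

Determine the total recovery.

£110,418

Doubled: 2 × £22,350 = £44,700
Penalty days: min(33, 45) = 33
Waiting-time penalty: 33 × £1,010 = £33,330
Subtotal: £22,350 + £44,700 + £33,330 = £100,380
Attorney fees: 10% of £100,380 = £10,038
Total award: £100,380 + £10,038 = £110,418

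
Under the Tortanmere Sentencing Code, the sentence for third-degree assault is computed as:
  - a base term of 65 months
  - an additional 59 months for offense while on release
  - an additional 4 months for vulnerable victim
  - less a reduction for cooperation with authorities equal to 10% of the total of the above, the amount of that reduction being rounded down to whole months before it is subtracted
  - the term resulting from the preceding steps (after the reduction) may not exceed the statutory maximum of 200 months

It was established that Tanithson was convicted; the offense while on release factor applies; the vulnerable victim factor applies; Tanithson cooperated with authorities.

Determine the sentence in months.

Offense while on release enhancement: +59 months
Vulnerable victim enhancement: +4 months
Adjusted term: 65 months + 59 months + 4 months = 128 months
Cooperation with authorities reduction: 10% of 128 months = 12 months (rounded down)
After reduction: 128 − 12 = 116 months
Cap at 200 months: 116 months is within the cap, no reduction.

116 months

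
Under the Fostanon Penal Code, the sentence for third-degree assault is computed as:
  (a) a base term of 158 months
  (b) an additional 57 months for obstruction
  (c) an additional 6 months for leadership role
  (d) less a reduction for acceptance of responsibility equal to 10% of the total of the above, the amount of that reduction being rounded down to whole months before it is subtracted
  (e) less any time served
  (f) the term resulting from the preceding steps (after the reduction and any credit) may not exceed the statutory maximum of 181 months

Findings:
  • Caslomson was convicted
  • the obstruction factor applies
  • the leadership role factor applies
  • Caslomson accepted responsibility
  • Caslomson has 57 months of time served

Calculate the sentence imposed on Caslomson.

Obstruction enhancement: +57 months
Leadership role enhancement: +6 months
Adjusted term: 158 months + 57 months + 6 months = 221 months
Acceptance of responsibility reduction: 10% of 221 months = 22 months (rounded down)
After reduction: 221 − 22 = 199 months
Less time served: 199 months − 57 months = 142 months
Cap at 181 months: 142 months is within the cap, no reduction.

142 months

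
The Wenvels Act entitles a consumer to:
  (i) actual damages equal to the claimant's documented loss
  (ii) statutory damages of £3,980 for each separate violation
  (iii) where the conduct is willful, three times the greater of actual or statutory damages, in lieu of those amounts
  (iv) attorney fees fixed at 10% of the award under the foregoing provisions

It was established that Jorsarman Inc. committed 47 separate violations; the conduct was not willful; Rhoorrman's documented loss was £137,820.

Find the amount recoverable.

Statutory damages: 47 × £3,980 = £187,060
Conduct not willful: the in-lieu enhancement does not apply.
Actual plus statutory damages: £137,820 + £187,060 = £324,880
Attorney fees: 10% of £324,880 = £32,488
Total recovery: £324,880 + £32,488 = £357,368

Total recovery: £357,368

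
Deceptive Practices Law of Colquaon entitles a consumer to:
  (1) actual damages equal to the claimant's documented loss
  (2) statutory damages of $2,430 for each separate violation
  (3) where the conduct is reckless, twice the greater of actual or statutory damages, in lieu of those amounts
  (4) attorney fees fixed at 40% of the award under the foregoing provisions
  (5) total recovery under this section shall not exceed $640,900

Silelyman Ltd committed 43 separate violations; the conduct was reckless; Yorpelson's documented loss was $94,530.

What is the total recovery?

$292,572

Statutory damages: 43 × $2,430 = $104,490
Greater of actual damages ($94,530) or statutory damages ($104,490): $104,490
Doubled: 2 × $104,490 = $208,980
Attorney fees: 40% of $208,980 = $83,592
Total before cap: $208,980 + $83,592 = $292,572
Cap at $640,900: $292,572 is within the cap, no reduction.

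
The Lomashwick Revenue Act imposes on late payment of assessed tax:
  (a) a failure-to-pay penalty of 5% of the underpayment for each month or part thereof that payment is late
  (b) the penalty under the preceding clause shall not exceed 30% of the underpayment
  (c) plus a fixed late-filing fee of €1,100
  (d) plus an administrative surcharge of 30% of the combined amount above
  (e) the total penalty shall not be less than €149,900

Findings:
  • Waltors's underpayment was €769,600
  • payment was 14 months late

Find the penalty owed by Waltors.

Accrued rate: 5% × 14 = 70%, capped at 30% → 30%
Failure-to-pay penalty: 30% of €769,600 = €230,880
Penalty before surcharge: €230,880 + €1,100 = €231,980
Administrative surcharge: 30% of €231,980 = €69,594
Total penalty: €231,980 + €69,594 = €301,574
Minimum €149,900: €301,574 meets the minimum, no increase.

€301,574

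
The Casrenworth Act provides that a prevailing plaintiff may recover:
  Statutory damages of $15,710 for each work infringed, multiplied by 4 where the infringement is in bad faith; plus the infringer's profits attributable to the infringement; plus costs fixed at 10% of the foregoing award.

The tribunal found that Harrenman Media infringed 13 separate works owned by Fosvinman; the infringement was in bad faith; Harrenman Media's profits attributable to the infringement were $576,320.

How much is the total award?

$1,532,564

Statutory damages: 13 × $15,710 = $204,230
Multiplied by 4: 4 × $204,230 = $816,920
Combined award: $816,920 + $576,320 = $1,393,240
Costs: 10% of $1,393,240 = $139,324
Award plus costs: $1,393,240 + $139,324 = $1,532,564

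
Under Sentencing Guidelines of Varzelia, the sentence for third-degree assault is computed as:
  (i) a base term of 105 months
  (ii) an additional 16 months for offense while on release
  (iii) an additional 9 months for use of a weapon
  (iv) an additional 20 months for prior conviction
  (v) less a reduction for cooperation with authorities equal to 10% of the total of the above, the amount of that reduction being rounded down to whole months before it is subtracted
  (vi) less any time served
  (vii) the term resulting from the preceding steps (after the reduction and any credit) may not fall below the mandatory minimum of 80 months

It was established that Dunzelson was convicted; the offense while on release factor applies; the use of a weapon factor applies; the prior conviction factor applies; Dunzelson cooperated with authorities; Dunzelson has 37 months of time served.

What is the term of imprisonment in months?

98 months

Offense while on release enhancement: +16 months
Use of a weapon enhancement: +9 months
Prior conviction enhancement: +20 months
Adjusted term: 105 months + 16 months + 9 months + 20 months = 150 months
Cooperation with authorities reduction: 10% of 150 months = 15 months (rounded down)
After reduction: 150 − 15 = 135 months
Less time served: 135 months − 37 months = 98 months
Minimum 80 months: 98 months meets the minimum, no increase.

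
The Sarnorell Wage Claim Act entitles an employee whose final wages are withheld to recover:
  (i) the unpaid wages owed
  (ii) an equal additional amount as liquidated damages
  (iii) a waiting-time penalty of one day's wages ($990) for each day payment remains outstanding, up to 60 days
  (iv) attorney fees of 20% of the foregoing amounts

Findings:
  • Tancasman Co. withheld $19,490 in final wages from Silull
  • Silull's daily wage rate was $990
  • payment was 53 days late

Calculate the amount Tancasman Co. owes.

$109,740

Liquidated damages (equal amount): $19,490
Penalty days: min(53, 60) = 53
Waiting-time penalty: 53 × $990 = $52,470
Subtotal: $19,490 + $19,490 + $52,470 = $91,450
Attorney fees: 20% of $91,450 = $18,290
Total award: $91,450 + $18,290 = $109,740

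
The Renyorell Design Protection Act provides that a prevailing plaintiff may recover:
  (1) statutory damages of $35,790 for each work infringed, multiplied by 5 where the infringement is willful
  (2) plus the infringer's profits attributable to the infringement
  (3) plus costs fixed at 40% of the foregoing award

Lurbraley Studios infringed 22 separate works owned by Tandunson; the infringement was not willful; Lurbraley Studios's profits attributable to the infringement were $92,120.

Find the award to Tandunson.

Statutory damages: 22 × $35,790 = $787,380
Infringement not willful: no ×5 enhancement.
Combined award: $787,380 + $92,120 = $879,500
Costs: 40% of $879,500 = $351,800
Award plus costs: $879,500 + $351,800 = $1,231,300

$1,231,300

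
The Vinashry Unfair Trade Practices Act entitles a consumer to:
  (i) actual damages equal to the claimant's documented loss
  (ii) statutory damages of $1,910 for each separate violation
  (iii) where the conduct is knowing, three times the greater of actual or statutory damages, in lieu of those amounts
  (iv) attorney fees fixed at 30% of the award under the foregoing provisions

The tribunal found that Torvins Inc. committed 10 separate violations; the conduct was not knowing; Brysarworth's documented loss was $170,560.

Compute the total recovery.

Total recovery: $246,558

Statutory damages: 10 × $1,910 = $19,100
Conduct not knowing: the in-lieu enhancement does not apply.
Actual plus statutory damages: $170,560 + $19,100 = $189,660
Attorney fees: 30% of $189,660 = $56,898
Total recovery: $189,660 + $56,898 = $246,558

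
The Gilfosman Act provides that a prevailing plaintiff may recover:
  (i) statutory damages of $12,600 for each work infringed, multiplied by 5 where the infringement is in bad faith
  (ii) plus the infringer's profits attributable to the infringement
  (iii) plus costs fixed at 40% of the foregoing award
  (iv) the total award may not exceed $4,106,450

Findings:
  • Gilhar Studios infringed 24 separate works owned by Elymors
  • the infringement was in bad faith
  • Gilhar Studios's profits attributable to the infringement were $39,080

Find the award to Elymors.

Statutory damages: 24 × $12,600 = $302,400
Multiplied by 5: 5 × $302,400 = $1,512,000
Combined award: $1,512,000 + $39,080 = $1,551,080
Costs: 40% of $1,551,080 = $620,432
Award plus costs: $1,551,080 + $620,432 = $2,171,512
Cap at $4,106,450: $2,171,512 is within the cap, no reduction.

$2,171,512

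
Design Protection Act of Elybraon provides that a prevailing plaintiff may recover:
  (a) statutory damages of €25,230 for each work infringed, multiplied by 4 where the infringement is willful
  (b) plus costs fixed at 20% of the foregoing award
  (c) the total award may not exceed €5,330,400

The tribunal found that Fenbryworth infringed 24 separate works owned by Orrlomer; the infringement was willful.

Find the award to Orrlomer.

€2,906,496

Statutory damages: 24 × €25,230 = €605,520
Multiplied by 4: 4 × €605,520 = €2,422,080
Costs: 20% of €2,422,080 = €484,416
Award plus costs: €2,422,080 + €484,416 = €2,906,496
Cap at €5,330,400: €2,906,496 is within the cap, no reduction.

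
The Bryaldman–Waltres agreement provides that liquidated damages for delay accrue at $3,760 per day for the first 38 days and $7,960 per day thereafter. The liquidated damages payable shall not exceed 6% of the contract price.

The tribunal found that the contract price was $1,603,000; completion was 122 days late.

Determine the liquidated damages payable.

First 38 days: 38 × $3,760 = $142,880
Remaining days: (122 − 38) × $7,960 = $668,640
Accrued per-day damages: $142,880 + $668,640 = $811,520
Cap: 6% of $1,603,000 = $96,180
Cap at $96,180: $811,520 exceeds the cap → $96,180

Liquidated damages: $96,180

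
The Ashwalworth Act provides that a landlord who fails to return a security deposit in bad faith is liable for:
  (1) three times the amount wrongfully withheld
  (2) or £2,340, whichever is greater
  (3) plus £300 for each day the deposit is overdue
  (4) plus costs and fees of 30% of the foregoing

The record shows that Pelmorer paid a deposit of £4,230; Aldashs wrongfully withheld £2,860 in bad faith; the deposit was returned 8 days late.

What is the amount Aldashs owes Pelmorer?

Trebled: 3 × £2,860 = £8,580
Minimum £2,340: £8,580 meets the minimum, no increase.
Late-return penalty: 8 × £300 = £2,400
Damages plus late penalty: £8,580 + £2,400 = £10,980
Costs and fees: 30% of £10,980 = £3,294
Total recovery: £10,980 + £3,294 = £14,274

£14,274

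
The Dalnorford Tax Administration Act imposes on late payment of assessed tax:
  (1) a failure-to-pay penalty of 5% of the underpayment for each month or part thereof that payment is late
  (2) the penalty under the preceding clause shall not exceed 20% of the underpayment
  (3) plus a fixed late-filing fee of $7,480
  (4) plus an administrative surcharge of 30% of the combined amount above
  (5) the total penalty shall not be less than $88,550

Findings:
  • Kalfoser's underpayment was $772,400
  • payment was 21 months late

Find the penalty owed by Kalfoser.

$210,548

Accrued rate: 5% × 21 = 105%, capped at 20% → 20%
Failure-to-pay penalty: 20% of $772,400 = $154,480
Penalty before surcharge: $154,480 + $7,480 = $161,960
Administrative surcharge: 30% of $161,960 = $48,588
Total penalty: $161,960 + $48,588 = $210,548
Minimum $88,550: $210,548 meets the minimum, no increase.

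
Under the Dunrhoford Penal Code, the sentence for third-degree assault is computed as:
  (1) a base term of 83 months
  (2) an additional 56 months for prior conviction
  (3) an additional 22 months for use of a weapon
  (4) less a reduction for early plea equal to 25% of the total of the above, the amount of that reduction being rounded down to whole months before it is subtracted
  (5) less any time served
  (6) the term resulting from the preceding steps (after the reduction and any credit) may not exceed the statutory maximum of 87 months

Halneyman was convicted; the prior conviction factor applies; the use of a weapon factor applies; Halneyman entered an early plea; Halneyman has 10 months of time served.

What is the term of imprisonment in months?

Sentence: 87 months

Prior conviction enhancement: +56 months
Use of a weapon enhancement: +22 months
Adjusted term: 83 months + 56 months + 22 months = 161 months
Early plea reduction: 25% of 161 months = 40 months (rounded down)
After reduction: 161 − 40 = 121 months
Less time served: 121 months − 10 months = 111 months
Cap at 87 months: 111 months exceeds the cap → 87 months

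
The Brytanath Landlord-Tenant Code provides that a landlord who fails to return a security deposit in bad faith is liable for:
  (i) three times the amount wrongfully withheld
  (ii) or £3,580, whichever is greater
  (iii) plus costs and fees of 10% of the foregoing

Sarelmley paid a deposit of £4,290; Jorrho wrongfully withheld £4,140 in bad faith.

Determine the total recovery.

Trebled: 3 × £4,140 = £12,420
Minimum £3,580: £12,420 meets the minimum, no increase.
Costs and fees: 10% of £12,420 = £1,242
Total recovery: £12,420 + £1,242 = £13,662

Recovery: £13,662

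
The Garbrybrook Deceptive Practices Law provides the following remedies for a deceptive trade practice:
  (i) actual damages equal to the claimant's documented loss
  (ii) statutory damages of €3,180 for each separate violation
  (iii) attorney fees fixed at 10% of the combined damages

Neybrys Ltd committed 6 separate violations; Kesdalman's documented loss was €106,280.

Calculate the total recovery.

Statutory damages: 6 × €3,180 = €19,080
Combined damages: €106,280 + €19,080 = €125,360
Attorney fees: 10% of €125,360 = €12,536
Total recovery: €125,360 + €12,536 = €137,896

€137,896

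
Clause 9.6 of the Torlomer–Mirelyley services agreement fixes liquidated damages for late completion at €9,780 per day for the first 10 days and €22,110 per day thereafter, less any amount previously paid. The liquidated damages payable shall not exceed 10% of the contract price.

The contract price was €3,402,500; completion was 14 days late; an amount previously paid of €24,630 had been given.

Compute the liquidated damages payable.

€161,610

First 10 days: 10 × €9,780 = €97,800
Remaining days: (14 − 10) × €22,110 = €88,440
Accrued per-day damages: €97,800 + €88,440 = €186,240
Less amount previously paid: €186,240 − €24,630 = €161,610
Cap: 10% of €3,402,500 = €340,250
Cap at €340,250: €161,610 is within the cap, no reduction.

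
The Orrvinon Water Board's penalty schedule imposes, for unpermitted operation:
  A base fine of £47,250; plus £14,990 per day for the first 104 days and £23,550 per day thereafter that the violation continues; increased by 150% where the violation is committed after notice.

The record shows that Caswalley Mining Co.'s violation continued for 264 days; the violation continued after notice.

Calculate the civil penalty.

Civil penalty: £13,435,525

First 104 days: 104 × £14,990 = £1,558,960
Remaining days: (264 − 104) × £23,550 = £3,768,000
Per-day component: £1,558,960 + £3,768,000 = £5,326,960
Base plus per-day: £47,250 + £5,326,960 = £5,374,210
Enhancement: 150% of £5,374,210 = £8,061,315
Enhanced fine: £5,374,210 + £8,061,315 = £13,435,525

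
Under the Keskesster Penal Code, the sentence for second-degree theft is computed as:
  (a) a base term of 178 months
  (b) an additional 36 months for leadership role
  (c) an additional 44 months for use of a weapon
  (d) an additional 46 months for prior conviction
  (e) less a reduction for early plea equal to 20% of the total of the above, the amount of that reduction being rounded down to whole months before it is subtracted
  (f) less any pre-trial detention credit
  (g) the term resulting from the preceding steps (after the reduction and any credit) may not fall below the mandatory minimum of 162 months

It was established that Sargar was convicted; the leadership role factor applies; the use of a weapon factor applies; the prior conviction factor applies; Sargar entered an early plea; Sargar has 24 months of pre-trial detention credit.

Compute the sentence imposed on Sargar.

Sentence: 220 months

Leadership role enhancement: +36 months
Use of a weapon enhancement: +44 months
Prior conviction enhancement: +46 months
Adjusted term: 178 months + 36 months + 44 months + 46 months = 304 months
Early plea reduction: 20% of 304 months = 60 months (rounded down)
After reduction: 304 − 60 = 244 months
Less pre-trial detention credit: 244 months − 24 months = 220 months
Minimum 162 months: 220 months meets the minimum, no increase.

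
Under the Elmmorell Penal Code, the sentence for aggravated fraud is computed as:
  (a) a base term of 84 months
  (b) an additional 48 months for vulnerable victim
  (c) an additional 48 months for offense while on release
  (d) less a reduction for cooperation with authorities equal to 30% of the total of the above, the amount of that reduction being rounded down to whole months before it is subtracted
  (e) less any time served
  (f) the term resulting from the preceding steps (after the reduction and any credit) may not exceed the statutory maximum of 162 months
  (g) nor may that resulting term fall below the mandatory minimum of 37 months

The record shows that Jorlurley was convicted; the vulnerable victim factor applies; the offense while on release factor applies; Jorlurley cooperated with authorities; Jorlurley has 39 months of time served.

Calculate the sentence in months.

Vulnerable victim enhancement: +48 months
Offense while on release enhancement: +48 months
Adjusted term: 84 months + 48 months + 48 months = 180 months
Cooperation with authorities reduction: 30% of 180 months = 54 months (rounded down)
After reduction: 180 − 54 = 126 months
Less time served: 126 months − 39 months = 87 months
Cap at 162 months: 87 months is within the cap, no reduction.
Minimum 37 months: 87 months meets the minimum, no increase.

87 months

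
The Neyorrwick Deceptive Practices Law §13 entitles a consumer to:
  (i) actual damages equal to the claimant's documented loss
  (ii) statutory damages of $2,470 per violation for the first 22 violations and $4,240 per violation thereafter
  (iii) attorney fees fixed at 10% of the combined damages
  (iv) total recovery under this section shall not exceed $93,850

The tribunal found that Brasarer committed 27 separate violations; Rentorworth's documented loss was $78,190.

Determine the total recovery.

First 22 violations: 22 × $2,470 = $54,340
Remaining violations: (27 − 22) × $4,240 = $21,200
Statutory damages: $54,340 + $21,200 = $75,540
Combined damages: $78,190 + $75,540 = $153,730
Attorney fees: 10% of $153,730 = $15,373
Total before cap: $153,730 + $15,373 = $169,103
Cap at $93,850: $169,103 exceeds the cap → $93,850

$93,850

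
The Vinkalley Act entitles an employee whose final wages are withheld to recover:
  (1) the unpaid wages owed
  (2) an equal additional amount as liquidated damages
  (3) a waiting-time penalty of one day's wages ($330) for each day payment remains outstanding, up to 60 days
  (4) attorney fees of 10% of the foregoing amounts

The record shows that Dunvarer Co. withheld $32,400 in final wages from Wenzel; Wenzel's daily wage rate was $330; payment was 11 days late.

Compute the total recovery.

Liquidated damages (equal amount): $32,400
Penalty days: min(11, 60) = 11
Waiting-time penalty: 11 × $330 = $3,630
Subtotal: $32,400 + $32,400 + $3,630 = $68,430
Attorney fees: 10% of $68,430 = $6,843
Total award: $68,430 + $6,843 = $75,273

Total award: $75,273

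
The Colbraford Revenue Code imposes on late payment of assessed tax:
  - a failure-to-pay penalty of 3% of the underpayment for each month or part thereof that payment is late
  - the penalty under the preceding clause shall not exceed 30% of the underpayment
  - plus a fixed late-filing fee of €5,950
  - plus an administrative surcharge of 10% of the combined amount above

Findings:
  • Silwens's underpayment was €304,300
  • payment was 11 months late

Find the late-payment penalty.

Accrued rate: 3% × 11 = 33%, capped at 30% → 30%
Failure-to-pay penalty: 30% of €304,300 = €91,290
Penalty before surcharge: €91,290 + €5,950 = €97,240
Administrative surcharge: 10% of €97,240 = €9,724
Total penalty: €97,240 + €9,724 = €106,964

€106,964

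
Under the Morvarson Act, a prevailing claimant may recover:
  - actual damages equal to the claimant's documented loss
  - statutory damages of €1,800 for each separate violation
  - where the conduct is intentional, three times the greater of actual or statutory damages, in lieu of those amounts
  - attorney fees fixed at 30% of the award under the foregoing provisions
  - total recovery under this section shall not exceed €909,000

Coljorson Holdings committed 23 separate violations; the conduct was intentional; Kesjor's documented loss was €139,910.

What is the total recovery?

€545,649

Statutory damages: 23 × €1,800 = €41,400
Greater of actual damages (€139,910) or statutory damages (€41,400): €139,910
Trebled: 3 × €139,910 = €419,730
Attorney fees: 30% of €419,730 = €125,919
Total before cap: €419,730 + €125,919 = €545,649
Cap at €909,000: €545,649 is within the cap, no reduction.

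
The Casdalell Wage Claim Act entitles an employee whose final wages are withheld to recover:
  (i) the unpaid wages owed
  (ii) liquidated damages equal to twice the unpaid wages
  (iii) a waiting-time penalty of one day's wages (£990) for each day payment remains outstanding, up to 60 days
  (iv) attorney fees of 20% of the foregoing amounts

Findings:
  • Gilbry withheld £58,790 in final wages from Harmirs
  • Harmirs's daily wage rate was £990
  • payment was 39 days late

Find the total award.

Total award: £257,976

Doubled: 2 × £58,790 = £117,580
Penalty days: min(39, 60) = 39
Waiting-time penalty: 39 × £990 = £38,610
Subtotal: £58,790 + £117,580 + £38,610 = £214,980
Attorney fees: 20% of £214,980 = £42,996
Total award: £214,980 + £42,996 = £257,976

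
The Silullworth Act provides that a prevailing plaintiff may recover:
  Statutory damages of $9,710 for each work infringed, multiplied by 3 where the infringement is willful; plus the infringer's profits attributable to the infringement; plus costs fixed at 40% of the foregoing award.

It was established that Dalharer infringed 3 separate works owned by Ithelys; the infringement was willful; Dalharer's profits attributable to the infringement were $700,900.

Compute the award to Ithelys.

Award: $1,103,606

Statutory damages: 3 × $9,710 = $29,130
Trebled: 3 × $29,130 = $87,390
Combined award: $87,390 + $700,900 = $788,290
Costs: 40% of $788,290 = $315,316
Award plus costs: $788,290 + $315,316 = $1,103,606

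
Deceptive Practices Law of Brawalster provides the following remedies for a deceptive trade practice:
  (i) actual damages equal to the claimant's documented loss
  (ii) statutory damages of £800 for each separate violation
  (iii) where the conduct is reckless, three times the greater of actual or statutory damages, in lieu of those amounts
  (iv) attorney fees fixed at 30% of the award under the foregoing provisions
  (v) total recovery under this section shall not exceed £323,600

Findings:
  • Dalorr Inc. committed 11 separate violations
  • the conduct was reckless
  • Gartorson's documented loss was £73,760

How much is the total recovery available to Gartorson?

£287,664

Statutory damages: 11 × £800 = £8,800
Greater of actual damages (£73,760) or statutory damages (£8,800): £73,760
Trebled: 3 × £73,760 = £221,280
Attorney fees: 30% of £221,280 = £66,384
Total before cap: £221,280 + £66,384 = £287,664
Cap at £323,600: £287,664 is within the cap, no reduction.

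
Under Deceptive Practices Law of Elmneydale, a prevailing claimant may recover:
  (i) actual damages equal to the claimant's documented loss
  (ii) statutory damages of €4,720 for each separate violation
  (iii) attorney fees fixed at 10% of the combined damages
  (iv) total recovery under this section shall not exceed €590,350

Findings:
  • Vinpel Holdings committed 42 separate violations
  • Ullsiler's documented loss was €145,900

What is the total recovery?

Statutory damages: 42 × €4,720 = €198,240
Combined damages: €145,900 + €198,240 = €344,140
Attorney fees: 10% of €344,140 = €34,414
Total before cap: €344,140 + €34,414 = €378,554
Cap at €590,350: €378,554 is within the cap, no reduction.

€378,554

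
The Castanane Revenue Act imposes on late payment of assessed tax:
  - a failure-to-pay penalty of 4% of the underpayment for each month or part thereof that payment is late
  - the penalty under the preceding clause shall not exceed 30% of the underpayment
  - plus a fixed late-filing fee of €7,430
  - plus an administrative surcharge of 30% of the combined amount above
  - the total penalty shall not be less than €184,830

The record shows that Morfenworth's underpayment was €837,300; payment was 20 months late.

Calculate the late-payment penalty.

Accrued rate: 4% × 20 = 80%, capped at 30% → 30%
Failure-to-pay penalty: 30% of €837,300 = €251,190
Penalty before surcharge: €251,190 + €7,430 = €258,620
Administrative surcharge: 30% of €258,620 = €77,586
Total penalty: €258,620 + €77,586 = €336,206
Minimum €184,830: €336,206 meets the minimum, no increase.

€336,206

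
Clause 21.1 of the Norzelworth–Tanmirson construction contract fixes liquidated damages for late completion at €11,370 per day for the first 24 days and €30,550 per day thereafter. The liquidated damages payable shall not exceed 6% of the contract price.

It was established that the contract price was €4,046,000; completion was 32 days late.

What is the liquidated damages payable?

€242,760

First 24 days: 24 × €11,370 = €272,880
Remaining days: (32 − 24) × €30,550 = €244,400
Accrued per-day damages: €272,880 + €244,400 = €517,280
Cap: 6% of €4,046,000 = €242,760
Cap at €242,760: €517,280 exceeds the cap → €242,760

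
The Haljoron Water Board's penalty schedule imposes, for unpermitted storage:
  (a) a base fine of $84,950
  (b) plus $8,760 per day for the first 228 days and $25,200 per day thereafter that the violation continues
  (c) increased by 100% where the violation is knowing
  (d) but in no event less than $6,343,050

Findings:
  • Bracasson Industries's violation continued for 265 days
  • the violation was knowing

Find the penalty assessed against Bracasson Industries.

$6,343,050

First 228 days: 228 × $8,760 = $1,997,280
Remaining days: (265 − 228) × $25,200 = $932,400
Per-day component: $1,997,280 + $932,400 = $2,929,680
Base plus per-day: $84,950 + $2,929,680 = $3,014,630
Enhancement: 100% of $3,014,630 = $3,014,630
Enhanced fine: $3,014,630 + $3,014,630 = $6,029,260
Minimum $6,343,050: $6,029,260 is below the minimum → $6,343,050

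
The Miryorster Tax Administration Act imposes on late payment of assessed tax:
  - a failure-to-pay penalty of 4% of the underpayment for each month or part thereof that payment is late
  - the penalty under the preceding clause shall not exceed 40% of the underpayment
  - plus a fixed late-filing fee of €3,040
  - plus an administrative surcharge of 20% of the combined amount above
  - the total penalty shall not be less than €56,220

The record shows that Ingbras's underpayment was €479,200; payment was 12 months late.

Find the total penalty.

Accrued rate: 4% × 12 = 48%, capped at 40% → 40%
Failure-to-pay penalty: 40% of €479,200 = €191,680
Penalty before surcharge: €191,680 + €3,040 = €194,720
Administrative surcharge: 20% of €194,720 = €38,944
Total penalty: €194,720 + €38,944 = €233,664
Minimum €56,220: €233,664 meets the minimum, no increase.

Penalty: €233,664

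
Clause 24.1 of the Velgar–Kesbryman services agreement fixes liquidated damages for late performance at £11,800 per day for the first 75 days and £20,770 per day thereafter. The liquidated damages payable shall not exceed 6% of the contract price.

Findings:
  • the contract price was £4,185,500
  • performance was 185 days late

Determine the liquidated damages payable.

First 75 days: 75 × £11,800 = £885,000
Remaining days: (185 − 75) × £20,770 = £2,284,700
Accrued per-day damages: £885,000 + £2,284,700 = £3,169,700
Cap: 6% of £4,185,500 = £251,130
Cap at £251,130: £3,169,700 exceeds the cap → £251,130

£251,130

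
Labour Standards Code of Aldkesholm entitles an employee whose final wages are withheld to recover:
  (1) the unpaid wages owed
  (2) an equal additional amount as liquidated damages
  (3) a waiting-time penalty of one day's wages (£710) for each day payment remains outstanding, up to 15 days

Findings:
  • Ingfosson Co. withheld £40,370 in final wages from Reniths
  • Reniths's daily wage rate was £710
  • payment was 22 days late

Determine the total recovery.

Liquidated damages (equal amount): £40,370
Penalty days: min(22, 15) = 15
Waiting-time penalty: 15 × £710 = £10,650
Total award: £40,370 + £40,370 + £10,650 = £91,390

Total award: £91,390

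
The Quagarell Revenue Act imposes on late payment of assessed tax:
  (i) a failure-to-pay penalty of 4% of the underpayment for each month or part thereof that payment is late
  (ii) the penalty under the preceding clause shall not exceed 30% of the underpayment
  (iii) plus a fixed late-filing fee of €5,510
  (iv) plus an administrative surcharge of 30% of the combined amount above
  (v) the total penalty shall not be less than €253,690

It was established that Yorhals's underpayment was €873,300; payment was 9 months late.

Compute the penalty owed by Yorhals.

Accrued rate: 4% × 9 = 36%, capped at 30% → 30%
Failure-to-pay penalty: 30% of €873,300 = €261,990
Penalty before surcharge: €261,990 + €5,510 = €267,500
Administrative surcharge: 30% of €267,500 = €80,250
Total penalty: €267,500 + €80,250 = €347,750
Minimum €253,690: €347,750 meets the minimum, no increase.

Penalty: €347,750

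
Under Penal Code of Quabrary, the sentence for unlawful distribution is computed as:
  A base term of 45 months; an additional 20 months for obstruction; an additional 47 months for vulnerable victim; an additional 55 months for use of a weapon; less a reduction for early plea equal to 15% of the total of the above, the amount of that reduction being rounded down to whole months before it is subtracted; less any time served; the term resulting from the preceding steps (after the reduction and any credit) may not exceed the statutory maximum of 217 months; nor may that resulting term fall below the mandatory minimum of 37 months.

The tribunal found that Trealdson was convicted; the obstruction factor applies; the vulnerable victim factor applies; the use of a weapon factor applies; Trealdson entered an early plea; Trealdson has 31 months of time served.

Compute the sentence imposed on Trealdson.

Obstruction enhancement: +20 months
Vulnerable victim enhancement: +47 months
Use of a weapon enhancement: +55 months
Adjusted term: 45 months + 20 months + 47 months + 55 months = 167 months
Early plea reduction: 15% of 167 months = 25 months (rounded down)
After reduction: 167 − 25 = 142 months
Less time served: 142 months − 31 months = 111 months
Cap at 217 months: 111 months is within the cap, no reduction.
Minimum 37 months: 111 months meets the minimum, no increase.

111 months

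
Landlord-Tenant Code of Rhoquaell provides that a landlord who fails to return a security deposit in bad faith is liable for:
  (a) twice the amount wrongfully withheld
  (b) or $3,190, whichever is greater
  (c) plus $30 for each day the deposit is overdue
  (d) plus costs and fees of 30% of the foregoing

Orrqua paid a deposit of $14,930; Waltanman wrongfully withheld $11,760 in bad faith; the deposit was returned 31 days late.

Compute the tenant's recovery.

$31,785

Doubled: 2 × $11,760 = $23,520
Minimum $3,190: $23,520 meets the minimum, no increase.
Late-return penalty: 31 × $30 = $930
Damages plus late penalty: $23,520 + $930 = $24,450
Costs and fees: 30% of $24,450 = $7,335
Total recovery: $24,450 + $7,335 = $31,785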